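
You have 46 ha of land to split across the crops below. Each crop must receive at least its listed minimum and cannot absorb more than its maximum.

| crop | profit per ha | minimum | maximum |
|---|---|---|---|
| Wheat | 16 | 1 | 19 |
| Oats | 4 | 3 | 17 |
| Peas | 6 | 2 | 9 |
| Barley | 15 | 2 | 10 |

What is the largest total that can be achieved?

Meeting every minimum uses 1+3+2+2 = 8 ha, leaving 38.
Highest profit per ha first: Wheat 16 > Barley 15 > Peas 6 > Oats 4.
Wheat takes 18 more to reach its cap of 19 — 20 left.
Give Barley 8 more to hit its cap of 10 — 12 left.
Peas: +7 to 9 (cap) — 5 left.
Only 5 left; Oats takes them to reach 8.
Total = 16×19 + 4×8 + 6×9 + 15×10 = 540.

540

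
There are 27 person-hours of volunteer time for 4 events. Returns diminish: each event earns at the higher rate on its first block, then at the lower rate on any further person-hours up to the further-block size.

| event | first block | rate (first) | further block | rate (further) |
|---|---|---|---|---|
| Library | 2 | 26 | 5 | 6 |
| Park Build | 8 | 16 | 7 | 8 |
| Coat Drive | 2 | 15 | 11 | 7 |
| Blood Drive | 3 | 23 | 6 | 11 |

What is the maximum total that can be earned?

393

Rank every tier by rate: Library/first 26 > Blood Drive/first 23 > Park Build/first 16 > Coat Drive/first 15 > Blood Drive/second 11 > Park Build/second 8 > Coat Drive/second 7 > Library/second 6.
Library first at 26: fill all 2 ; 25 left.
Fill Blood Drive first block (3 at 23) ; 22 left.
Park Build first at 16: fill all 8 ; 14 left.
Fill Coat Drive first block (2 at 15) ; 12 left.
Fill Blood Drive second block (6 at 11) ; 6 left.
6 remain; put them into Park Build second at 8.
Total = 26×2 + 23×3 + 16×8 + 15×2 + 11×6 + 8×6 = 393.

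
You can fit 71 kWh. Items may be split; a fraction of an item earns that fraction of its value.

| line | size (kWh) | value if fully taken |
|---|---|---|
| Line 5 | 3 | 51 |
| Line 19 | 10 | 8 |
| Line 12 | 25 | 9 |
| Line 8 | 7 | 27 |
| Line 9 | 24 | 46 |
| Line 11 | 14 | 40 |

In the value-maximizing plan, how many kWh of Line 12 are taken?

13

Sort by value density: Line 5 51/3≈17, Line 8 27/7≈3.86, Line 11 40/14≈2.86, Line 9 46/24≈1.92, Line 19 8/10≈0.8, Line 12 9/25≈0.36.
Take all of Line 5 (3 kWh, value 51) → 68 kWh left.
Line 8: take in full, 7 kWh for value 27 → 61 left.
Line 11: take in full, 14 kWh for value 40 → 47 left.
Line 9: take in full, 24 kWh for value 46 → 23 left.
Line 19: take in full, 10 kWh for value 8 → 13 left.
13 kWh left: a 13/25 share of Line 12 gives 9×13/25 = 4.68.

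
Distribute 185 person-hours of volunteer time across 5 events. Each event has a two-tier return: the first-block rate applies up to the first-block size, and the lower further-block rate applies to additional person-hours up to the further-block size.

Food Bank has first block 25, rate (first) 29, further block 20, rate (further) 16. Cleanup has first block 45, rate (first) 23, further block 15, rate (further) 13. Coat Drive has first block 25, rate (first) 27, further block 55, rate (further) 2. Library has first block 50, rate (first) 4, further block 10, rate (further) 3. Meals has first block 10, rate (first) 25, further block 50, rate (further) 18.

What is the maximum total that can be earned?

4035

Rank every tier by rate: Food Bank/tier1 29 > Coat Drive/tier1 27 > Meals/tier1 25 > Cleanup/tier1 23 > Meals/tier2 18 > Food Bank/tier2 16 > Cleanup/tier2 13 > Library/tier1 4 > Library/tier2 3 > Coat Drive/tier2 2.
Fill Food Bank tier1 block (25 at 29) ; 160 left.
Fill Coat Drive tier1 block (25 at 27) ; 135 left.
Fill Meals tier1 block (10 at 25) ; 125 left.
Cleanup tier1 at 23: fill all 45 ; 80 left.
Meals tier2 at 18: fill all 50 ; 30 left.
Fill Food Bank tier2 block (20 at 16) ; 10 left.
Cleanup tier2 at 13: only 10 left, fill 10.
Total = 29×25 + 27×25 + 25×10 + 23×45 + 18×50 + 16×20 + 13×10 = 4035.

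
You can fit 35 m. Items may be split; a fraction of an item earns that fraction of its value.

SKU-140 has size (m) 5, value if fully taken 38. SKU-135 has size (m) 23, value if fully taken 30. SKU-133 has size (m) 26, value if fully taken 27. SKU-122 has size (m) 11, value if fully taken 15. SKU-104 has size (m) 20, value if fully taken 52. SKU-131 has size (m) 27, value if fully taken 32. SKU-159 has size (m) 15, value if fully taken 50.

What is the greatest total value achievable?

127

Best value per unit of size first: SKU-140 38/5≈7.6, SKU-159 50/15≈3.33, SKU-104 52/20≈2.6, SKU-122 15/11≈1.36, SKU-135 30/23≈1.3, SKU-131 32/27≈1.19, SKU-133 27/26≈1.04.
Take all of SKU-140 (5 m, value 38) → 30 m left.
Take all of SKU-159 (15 m, value 50) → 15 m left.
Only 15 m remain; take 15/20 of SKU-104 for value 52×15/20 = 39.
Total value = 127.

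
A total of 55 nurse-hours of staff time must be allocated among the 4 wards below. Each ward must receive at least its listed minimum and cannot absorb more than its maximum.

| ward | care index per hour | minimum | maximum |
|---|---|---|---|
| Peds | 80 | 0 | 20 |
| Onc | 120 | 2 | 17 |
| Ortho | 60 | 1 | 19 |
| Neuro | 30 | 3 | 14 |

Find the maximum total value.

Meeting every minimum uses 0+2+1+3 = 6 nurse-hours, leaving 49.
Highest care index per hour first: Onc 120 > Peds 80 > Ortho 60 > Neuro 30.
Give Onc 15 more to hit its cap of 17 → 34 left.
Peds takes 20 more to reach its cap of 20 → 14 left.
Ortho: +14 (room for 18) → 15. Pool exhausted.
Total = 80×20 + 120×17 + 60×15 + 30×3 = 4630.

4630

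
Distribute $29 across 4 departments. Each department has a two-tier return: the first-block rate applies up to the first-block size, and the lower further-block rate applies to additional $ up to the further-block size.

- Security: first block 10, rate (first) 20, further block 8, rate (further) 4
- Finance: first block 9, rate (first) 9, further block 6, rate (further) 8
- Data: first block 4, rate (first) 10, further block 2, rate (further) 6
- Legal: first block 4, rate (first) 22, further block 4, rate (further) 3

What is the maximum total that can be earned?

425

Rank every tier by rate: Legal/T1 22 > Security/T1 20 > Data/T1 10 > Finance/T1 9 > Finance/T2 8 > Data/T2 6 > Security/T2 4 > Legal/T2 3.
Legal T1 at 22: fill all 4 ; 25 left.
Fill Security T1 block (10 at 20) ; 15 left.
Data T1 at 10: fill all 4 ; 11 left.
Finance T1 at 9: fill all 9 ; 2 left.
Finance/T2: +2 of 6 at 8; pool empty.
Total = 22×4 + 20×10 + 10×4 + 9×9 + 8×2 = 425.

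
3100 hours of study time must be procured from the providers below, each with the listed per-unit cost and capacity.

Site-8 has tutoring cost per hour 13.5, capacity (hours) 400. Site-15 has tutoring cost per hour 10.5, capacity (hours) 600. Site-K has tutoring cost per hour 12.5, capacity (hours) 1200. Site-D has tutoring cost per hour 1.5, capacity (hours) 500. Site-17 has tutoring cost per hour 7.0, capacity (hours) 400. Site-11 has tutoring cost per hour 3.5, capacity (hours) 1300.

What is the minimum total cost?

18150

Use providers in increasing cost order.
Site-D (1.5): use full 500 ; 2600 hours to go.
Site-11 at 3.5: take all 1300 hours ; 1300 still needed.
Take 400 from Site-17 at 7.0 ; need 900 more.
Site-15 (10.5): use full 600 ; 300 hours to go.
Take 300 from Site-K at 12.5 to finish.
Site-8: unused.
Cost = 500×1.5 + 1300×3.5 + 400×7.0 + 600×10.5 + 300×12.5 = 18150.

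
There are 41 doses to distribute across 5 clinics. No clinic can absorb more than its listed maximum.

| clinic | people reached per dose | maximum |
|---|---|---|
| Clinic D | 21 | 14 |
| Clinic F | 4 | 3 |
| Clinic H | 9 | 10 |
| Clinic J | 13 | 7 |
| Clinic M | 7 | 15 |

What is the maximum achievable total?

545

Highest people reached per dose first: Clinic D 21 > Clinic J 13 > Clinic H 9 > Clinic M 7 > Clinic F 4.
Give Clinic D 14 to hit its cap of 14 → 27 left.
Give Clinic J 7 to hit its cap of 7 → 20 left.
Give Clinic H 10 to hit its cap of 10 → 10 left.
Only 10 left; Clinic M takes them to reach 10.
Total = 21×14 + 9×10 + 13×7 + 7×10 = 545.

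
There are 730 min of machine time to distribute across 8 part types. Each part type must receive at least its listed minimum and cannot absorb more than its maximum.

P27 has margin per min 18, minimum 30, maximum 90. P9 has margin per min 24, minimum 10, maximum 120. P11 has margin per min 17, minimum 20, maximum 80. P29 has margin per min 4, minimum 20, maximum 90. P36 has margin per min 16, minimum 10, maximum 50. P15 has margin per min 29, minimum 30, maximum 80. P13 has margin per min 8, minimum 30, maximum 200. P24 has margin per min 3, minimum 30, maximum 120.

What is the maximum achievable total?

10990

Meeting every minimum uses 30+10+20+20+10+30+30+30 = 180 min, leaving 550.
Order the part types by margin per min: P15 29 > P9 24 > P27 18 > P11 17 > P36 16 > P13 8 > P29 4 > P24 3.
P15 takes 50 more to reach its cap of 80 → 500 left.
P9: +110 to 120 (cap) → 390 left.
Give P27 60 more to hit its cap of 90 → 330 left.
Give P11 60 more to hit its cap of 80 → 270 left.
Give P36 40 more to hit its cap of 50 → 230 left.
P13: +170 to 200 (cap) → 60 left.
P29 has room for 70 more but only 60 remain, so it gets 80.
Total = 18×90 + 24×120 + 17×80 + 4×80 + 16×50 + 29×80 + 8×200 + 3×30 = 10990.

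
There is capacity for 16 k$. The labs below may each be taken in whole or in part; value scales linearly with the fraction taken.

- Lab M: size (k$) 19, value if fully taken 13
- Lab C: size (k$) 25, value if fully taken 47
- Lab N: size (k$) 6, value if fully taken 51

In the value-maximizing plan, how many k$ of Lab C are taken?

Sort by value density: Lab N 51/6≈8.5, Lab C 47/25≈1.88, Lab M 13/19≈0.684.
All 6 k$ of Lab N fit (value 51) → 10 remain.
Fill the last 10 k$ with part of Lab C: 10/25 of it earns 18.8.

10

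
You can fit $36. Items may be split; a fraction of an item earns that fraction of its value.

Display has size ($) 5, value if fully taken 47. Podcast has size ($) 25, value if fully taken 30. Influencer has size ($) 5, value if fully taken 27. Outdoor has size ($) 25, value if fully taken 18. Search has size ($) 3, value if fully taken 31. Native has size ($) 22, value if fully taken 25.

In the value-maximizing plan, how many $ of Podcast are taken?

Sort by value density: Search 31/3≈10.3, Display 47/5≈9.4, Influencer 27/5≈5.4, Podcast 30/25≈1.2, Native 25/22≈1.14, Outdoor 18/25≈0.72.
Search: take in full, 3 $ for value 31 → 33 left.
All 5 $ of Display fit (value 47) → 28 remain.
All 5 $ of Influencer fit (value 27) → 23 remain.
Fill the last 23 $ with part of Podcast: 23/25 of it earns 27.6.

23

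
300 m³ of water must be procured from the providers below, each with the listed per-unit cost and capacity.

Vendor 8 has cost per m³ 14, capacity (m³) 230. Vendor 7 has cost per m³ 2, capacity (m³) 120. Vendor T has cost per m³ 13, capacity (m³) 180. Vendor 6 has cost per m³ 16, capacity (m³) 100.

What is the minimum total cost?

Cheapest first:
Vendor 7 (2): use full 120 → 180 m³ to go.
Vendor T at 13: take all 180 m³ → 0 still needed.
Vendor 8, Vendor 6: unused.
Cost = 120×2 + 180×13 = 2580.

2580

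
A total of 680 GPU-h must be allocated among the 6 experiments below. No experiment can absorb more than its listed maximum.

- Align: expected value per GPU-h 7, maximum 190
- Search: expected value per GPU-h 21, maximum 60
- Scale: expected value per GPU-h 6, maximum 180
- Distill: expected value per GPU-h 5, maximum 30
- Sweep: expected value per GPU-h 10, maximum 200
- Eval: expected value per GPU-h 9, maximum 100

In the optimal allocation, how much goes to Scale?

Rank by expected value per GPU-h: Search 21 > Sweep 10 > Eval 9 > Align 7 > Scale 6 > Distill 5.
Search: +60 to 60 (cap) ; 620 left.
Sweep: +200 to 200 (cap) ; 420 left.
Give Eval 100 to hit its cap of 100 ; 320 left.
Give Align 190 to hit its cap of 190 ; 130 left.
Scale: +130 (room for 180) → 130. Pool exhausted.

130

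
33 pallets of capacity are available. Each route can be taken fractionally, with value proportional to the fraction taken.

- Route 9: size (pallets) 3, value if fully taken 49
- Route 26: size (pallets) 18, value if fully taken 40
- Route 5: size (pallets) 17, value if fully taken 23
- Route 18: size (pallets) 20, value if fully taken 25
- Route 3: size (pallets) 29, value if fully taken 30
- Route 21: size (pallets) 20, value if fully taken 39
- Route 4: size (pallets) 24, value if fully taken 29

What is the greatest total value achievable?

Sort by value density: Route 9 49/3≈16.3, Route 26 40/18≈2.22, Route 21 39/20≈1.95, Route 5 23/17≈1.35, Route 18 25/20≈1.25, Route 4 29/24≈1.21, Route 3 30/29≈1.03.
Take all of Route 9 (3 pallets, value 49) ; 30 pallets left.
Route 26: take in full, 18 pallets for value 40 ; 12 left.
12 pallets left: a 12/20 share of Route 21 gives 39×12/20 = 23.4.
Total value = 112.4.

112.4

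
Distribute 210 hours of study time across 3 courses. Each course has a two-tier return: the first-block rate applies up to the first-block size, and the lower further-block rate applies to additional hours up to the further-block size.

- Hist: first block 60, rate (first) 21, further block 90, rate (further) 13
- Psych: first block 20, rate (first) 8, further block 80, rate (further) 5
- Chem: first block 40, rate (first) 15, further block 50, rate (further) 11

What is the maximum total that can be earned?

Treat each block as its own option and order by rate: Hist/first 21 > Chem/first 15 > Hist/second 13 > Chem/second 11 > Psych/first 8 > Psych/second 5.
Fill Hist first block (60 at 21) → 150 left.
Chem first at 15: fill all 40 → 110 left.
Fill Hist second block (90 at 13) → 20 left.
Chem second at 11: only 20 left, fill 20.
Total = 21×60 + 15×40 + 13×90 + 11×20 = 3250.

3250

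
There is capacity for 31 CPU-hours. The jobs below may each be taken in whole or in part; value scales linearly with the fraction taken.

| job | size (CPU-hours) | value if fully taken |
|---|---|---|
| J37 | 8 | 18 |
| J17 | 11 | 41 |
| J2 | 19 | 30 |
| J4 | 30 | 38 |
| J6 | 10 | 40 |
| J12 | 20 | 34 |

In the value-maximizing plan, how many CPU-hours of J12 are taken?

Rank by value-to-size ratio: J6 40/10≈4, J17 41/11≈3.73, J37 18/8≈2.25, J12 34/20≈1.7, J2 30/19≈1.58, J4 38/30≈1.27.
J6: take in full, 10 CPU-hours for value 40 — 21 left.
J17: take in full, 11 CPU-hours for value 41 — 10 left.
J37: take in full, 8 CPU-hours for value 18 — 2 left.
Only 2 CPU-hours remain; take 2/20 of J12 for value 34×2/20 = 3.4.

2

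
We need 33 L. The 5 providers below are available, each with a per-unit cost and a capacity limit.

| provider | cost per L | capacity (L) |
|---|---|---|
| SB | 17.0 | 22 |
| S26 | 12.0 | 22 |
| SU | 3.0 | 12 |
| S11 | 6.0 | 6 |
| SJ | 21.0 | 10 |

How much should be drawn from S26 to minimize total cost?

15

Cheapest first:
SU at 3.0: take all 12 L — 21 still needed.
S11 at 6.0: take all 6 L — 15 still needed.
S26 (12.0): take the remaining 15 — done.
SB, SJ: unused.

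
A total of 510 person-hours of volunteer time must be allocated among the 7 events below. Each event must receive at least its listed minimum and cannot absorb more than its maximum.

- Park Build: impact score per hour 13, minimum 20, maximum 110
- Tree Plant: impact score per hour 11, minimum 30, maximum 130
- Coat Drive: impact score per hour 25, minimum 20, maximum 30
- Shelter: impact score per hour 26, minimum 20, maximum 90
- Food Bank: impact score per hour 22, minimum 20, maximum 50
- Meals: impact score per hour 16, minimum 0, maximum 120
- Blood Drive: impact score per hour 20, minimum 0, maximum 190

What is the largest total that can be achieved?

10180

Meeting every minimum uses 20+30+20+20+20+0+0 = 110 person-hours, leaving 400.
Highest impact score per hour first: Shelter 26 > Coat Drive 25 > Food Bank 22 > Blood Drive 20 > Meals 16 > Park Build 13 > Tree Plant 11.
Shelter takes 70 more to reach its cap of 90 — 330 left.
Give Coat Drive 10 more to hit its cap of 30 — 320 left.
Food Bank: +30 to 50 (cap) — 290 left.
Blood Drive takes 190 more to reach its cap of 190 — 100 left.
Meals has room for 120 more but only 100 remain, so it gets 100.
Total = 13×20 + 11×30 + 25×30 + 26×90 + 22×50 + 16×100 + 20×190 = 10180.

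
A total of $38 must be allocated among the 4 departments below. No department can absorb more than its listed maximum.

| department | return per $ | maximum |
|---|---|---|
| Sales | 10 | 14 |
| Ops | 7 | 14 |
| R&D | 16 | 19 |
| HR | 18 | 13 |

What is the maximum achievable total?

598

Order the departments by return per $: HR 18 > R&D 16 > Sales 10 > Ops 7.
Give HR 13 to hit its cap of 13 → 25 left.
Give R&D 19 to hit its cap of 19 → 6 left.
Sales: +6 (room for 14) → 6. Pool exhausted.
Total = 10×6 + 16×19 + 18×13 = 598.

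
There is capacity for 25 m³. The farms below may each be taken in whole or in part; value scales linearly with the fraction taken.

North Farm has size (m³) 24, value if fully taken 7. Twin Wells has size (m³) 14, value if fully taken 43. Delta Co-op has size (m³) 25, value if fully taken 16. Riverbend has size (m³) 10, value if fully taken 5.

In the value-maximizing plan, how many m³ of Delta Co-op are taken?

11

Sort by value density: Twin Wells 43/14≈3.07, Delta Co-op 16/25≈0.64, Riverbend 5/10≈0.5, North Farm 7/24≈0.292.
Twin Wells: take in full, 14 m³ for value 43 → 11 left.
11 m³ left: a 11/25 share of Delta Co-op gives 16×11/25 = 7.04.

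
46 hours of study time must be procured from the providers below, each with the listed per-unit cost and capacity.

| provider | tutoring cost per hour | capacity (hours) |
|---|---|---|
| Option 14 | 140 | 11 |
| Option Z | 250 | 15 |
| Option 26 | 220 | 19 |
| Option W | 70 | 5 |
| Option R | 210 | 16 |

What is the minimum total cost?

8330

Cheapest first:
Take 5 from Option W at 70 → need 41 more.
Option 14 (140): use full 11 → 30 hours to go.
Take 16 from Option R at 210 → need 14 more.
Option 26 at 220: take 14 of its 19 → requirement met.
Option Z: unused.
Cost = 5×70 + 11×140 + 16×210 + 14×220 = 8330.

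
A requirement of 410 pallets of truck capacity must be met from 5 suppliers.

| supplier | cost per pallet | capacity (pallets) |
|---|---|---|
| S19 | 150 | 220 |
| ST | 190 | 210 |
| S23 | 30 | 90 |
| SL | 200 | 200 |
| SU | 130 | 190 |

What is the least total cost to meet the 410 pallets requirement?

Fill from the cheapest supplier first.
Take 90 from S23 at 30 — need 320 more.
Take 190 from SU at 130 — need 130 more.
S19 at 150: take 130 of its 220 — requirement met.
ST, SL: unused.
Cost = 90×30 + 190×130 + 130×150 = 46900.

46900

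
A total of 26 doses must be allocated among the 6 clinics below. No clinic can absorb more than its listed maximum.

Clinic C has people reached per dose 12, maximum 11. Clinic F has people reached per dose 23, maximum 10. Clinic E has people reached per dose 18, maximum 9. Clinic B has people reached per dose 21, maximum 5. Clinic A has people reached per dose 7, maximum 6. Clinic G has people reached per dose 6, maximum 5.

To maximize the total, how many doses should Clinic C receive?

2

Order the clinics by people reached per dose: Clinic F 23 > Clinic B 21 > Clinic E 18 > Clinic C 12 > Clinic A 7 > Clinic G 6.
Clinic F takes 10 to reach its cap of 10 ; 16 left.
Give Clinic B 5 to hit its cap of 5 ; 11 left.
Give Clinic E 9 to hit its cap of 9 ; 2 left.
Clinic C: +2 (room for 11) → 2. Pool exhausted.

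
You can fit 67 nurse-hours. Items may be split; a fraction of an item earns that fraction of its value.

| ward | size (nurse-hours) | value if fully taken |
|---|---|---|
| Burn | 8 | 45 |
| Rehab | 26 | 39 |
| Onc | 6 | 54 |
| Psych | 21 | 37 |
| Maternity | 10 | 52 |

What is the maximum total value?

221

Sort by value density: Onc 54/6≈9, Burn 45/8≈5.62, Maternity 52/10≈5.2, Psych 37/21≈1.76, Rehab 39/26≈1.5.
Take all of Onc (6 nurse-hours, value 54) → 61 nurse-hours left.
Burn: take in full, 8 nurse-hours for value 45 → 53 left.
All 10 nurse-hours of Maternity fit (value 52) → 43 remain.
Psych: take in full, 21 nurse-hours for value 37 → 22 left.
Only 22 nurse-hours remain; take 22/26 of Rehab for value 39×22/26 = 33.
Total value = 221.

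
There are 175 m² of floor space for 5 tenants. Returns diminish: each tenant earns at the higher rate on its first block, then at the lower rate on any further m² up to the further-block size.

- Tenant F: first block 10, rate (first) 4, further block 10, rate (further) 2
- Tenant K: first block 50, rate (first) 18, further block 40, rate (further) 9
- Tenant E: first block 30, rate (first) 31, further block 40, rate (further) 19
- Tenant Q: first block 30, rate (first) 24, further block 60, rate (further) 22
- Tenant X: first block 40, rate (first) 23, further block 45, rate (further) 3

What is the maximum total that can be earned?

4175

Order all 10 blocks by rate: Tenant E/T1 31 > Tenant Q/T1 24 > Tenant X/T1 23 > Tenant Q/T2 22 > Tenant E/T2 19 > Tenant K/T1 18 > Tenant K/T2 9 > Tenant F/T1 4 > Tenant X/T2 3 > Tenant F/T2 2.
Fill Tenant E T1 block (30 at 31) ; 145 left.
Tenant Q/T1 (24): +30 ; 115 left.
Tenant X T1 at 23: fill all 40 ; 75 left.
Tenant Q/T2 (22): +60 ; 15 left.
Tenant E/T2: +15 of 40 at 19; pool empty.
Total = 31×30 + 24×30 + 23×40 + 22×60 + 19×15 = 4175.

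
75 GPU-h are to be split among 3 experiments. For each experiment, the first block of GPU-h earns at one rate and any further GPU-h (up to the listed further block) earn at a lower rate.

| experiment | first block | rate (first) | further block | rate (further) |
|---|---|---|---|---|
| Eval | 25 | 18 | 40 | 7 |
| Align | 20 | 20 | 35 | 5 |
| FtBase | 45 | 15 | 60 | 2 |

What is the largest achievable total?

1300

Rank every tier by rate: Align/first 20 > Eval/first 18 > FtBase/first 15 > Eval/second 7 > Align/second 5 > FtBase/second 2.
Align/first (20): +20 → 55 left.
Eval first at 18: fill all 25 → 30 left.
FtBase/first: +30 of 45 at 15; pool empty.
Total = 20×20 + 18×25 + 15×30 = 1300.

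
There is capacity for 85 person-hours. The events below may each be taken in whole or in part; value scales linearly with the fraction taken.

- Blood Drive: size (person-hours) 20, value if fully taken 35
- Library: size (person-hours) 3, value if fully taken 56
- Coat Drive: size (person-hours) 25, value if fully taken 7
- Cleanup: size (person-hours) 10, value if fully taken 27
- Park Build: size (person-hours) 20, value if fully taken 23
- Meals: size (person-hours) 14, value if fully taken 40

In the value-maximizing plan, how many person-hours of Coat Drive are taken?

Best value per unit of size first: Library 56/3≈18.7, Meals 40/14≈2.86, Cleanup 27/10≈2.7, Blood Drive 35/20≈1.75, Park Build 23/20≈1.15, Coat Drive 7/25≈0.28.
Library: take in full, 3 person-hours for value 56 ; 82 left.
All 14 person-hours of Meals fit (value 40) ; 68 remain.
Take all of Cleanup (10 person-hours, value 27) ; 58 person-hours left.
All 20 person-hours of Blood Drive fit (value 35) ; 38 remain.
All 20 person-hours of Park Build fit (value 23) ; 18 remain.
Fill the last 18 person-hours with part of Coat Drive: 18/25 of it earns 5.04.

18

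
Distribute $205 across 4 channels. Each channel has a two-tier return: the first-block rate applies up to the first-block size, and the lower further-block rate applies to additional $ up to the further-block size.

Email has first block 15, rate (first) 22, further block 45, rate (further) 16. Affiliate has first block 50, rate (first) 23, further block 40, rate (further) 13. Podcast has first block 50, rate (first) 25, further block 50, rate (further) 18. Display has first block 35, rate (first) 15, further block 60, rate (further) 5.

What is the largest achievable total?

4270

Order all 8 blocks by rate: Podcast/first 25 > Affiliate/first 23 > Email/first 22 > Podcast/second 18 > Email/second 16 > Display/first 15 > Affiliate/second 13 > Display/second 5.
Fill Podcast first block (50 at 25) → 155 left.
Affiliate/first (23): +50 → 105 left.
Email first at 22: fill all 15 → 90 left.
Podcast second at 18: fill all 50 → 40 left.
Email/second: +40 of 45 at 16; pool empty.
Total = 25×50 + 23×50 + 22×15 + 18×50 + 16×40 = 4270.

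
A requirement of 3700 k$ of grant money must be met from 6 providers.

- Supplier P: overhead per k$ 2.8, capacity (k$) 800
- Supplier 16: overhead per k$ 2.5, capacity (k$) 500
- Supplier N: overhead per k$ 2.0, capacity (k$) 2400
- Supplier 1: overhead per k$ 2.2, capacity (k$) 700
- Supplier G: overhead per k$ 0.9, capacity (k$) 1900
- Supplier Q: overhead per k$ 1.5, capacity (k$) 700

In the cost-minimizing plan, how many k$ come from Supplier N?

1100

Fill from the cheapest provider first.
Supplier G at 0.9: take all 1900 k$ — 1800 still needed.
Take 700 from Supplier Q at 1.5 — need 1100 more.
Supplier N at 2.0: take 1100 of its 2400 — requirement met.
Supplier 1, Supplier 16, Supplier P: unused.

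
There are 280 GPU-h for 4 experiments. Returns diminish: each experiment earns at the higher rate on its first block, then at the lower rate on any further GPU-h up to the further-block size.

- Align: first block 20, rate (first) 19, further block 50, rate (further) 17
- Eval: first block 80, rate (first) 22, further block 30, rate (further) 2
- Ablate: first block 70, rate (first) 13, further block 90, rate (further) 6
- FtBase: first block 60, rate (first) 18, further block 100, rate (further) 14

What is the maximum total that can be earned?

5050

Treat each block as its own option and order by rate: Eval/first 22 > Align/first 19 > FtBase/first 18 > Align/second 17 > FtBase/second 14 > Ablate/first 13 > Ablate/second 6 > Eval/second 2.
Fill Eval first block (80 at 22) ; 200 left.
Align first at 19: fill all 20 ; 180 left.
Fill FtBase first block (60 at 18) ; 120 left.
Align second at 17: fill all 50 ; 70 left.
FtBase/second: +70 of 100 at 14; pool empty.
Total = 22×80 + 19×20 + 18×60 + 17×50 + 14×70 = 5050.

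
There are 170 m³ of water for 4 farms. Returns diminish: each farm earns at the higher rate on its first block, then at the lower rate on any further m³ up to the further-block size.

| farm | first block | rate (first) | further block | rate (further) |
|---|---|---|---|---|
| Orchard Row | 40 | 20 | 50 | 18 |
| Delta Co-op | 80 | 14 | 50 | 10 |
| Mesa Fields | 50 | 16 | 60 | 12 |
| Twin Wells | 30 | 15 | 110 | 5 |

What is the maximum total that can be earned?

2950

Rank every tier by rate: Orchard Row/T1 20 > Orchard Row/T2 18 > Mesa Fields/T1 16 > Twin Wells/T1 15 > Delta Co-op/T1 14 > Mesa Fields/T2 12 > Delta Co-op/T2 10 > Twin Wells/T2 5.
Orchard Row/T1 (20): +40 → 130 left.
Fill Orchard Row T2 block (50 at 18) → 80 left.
Mesa Fields/T1 (16): +50 → 30 left.
Twin Wells T1 at 15: fill all 30 → 0 left.
Total = 20×40 + 18×50 + 16×50 + 15×30 = 2950.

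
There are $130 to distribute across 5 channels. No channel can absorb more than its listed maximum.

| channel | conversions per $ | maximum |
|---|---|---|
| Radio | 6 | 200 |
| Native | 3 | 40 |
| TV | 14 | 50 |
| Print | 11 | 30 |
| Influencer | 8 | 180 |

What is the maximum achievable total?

1430

Highest conversions per $ first: TV 14 > Print 11 > Influencer 8 > Radio 6 > Native 3.
TV takes 50 to reach its cap of 50 ; 80 left.
Print: +30 to 30 (cap) ; 50 left.
Only 50 left; Influencer takes them to reach 50.
Total = 14×50 + 11×30 + 8×50 = 1430.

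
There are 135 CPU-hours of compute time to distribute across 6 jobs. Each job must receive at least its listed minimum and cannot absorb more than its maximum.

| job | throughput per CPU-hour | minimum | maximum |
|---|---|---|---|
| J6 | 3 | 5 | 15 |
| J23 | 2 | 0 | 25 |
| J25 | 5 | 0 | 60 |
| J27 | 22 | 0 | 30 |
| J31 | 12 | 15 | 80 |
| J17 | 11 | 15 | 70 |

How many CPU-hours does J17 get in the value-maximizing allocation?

20

Meeting every minimum uses 5+0+0+0+15+15 = 35 CPU-hours, leaving 100.
Highest throughput per CPU-hour first: J27 22 > J31 12 > J17 11 > J25 5 > J6 3 > J23 2.
J27 takes 30 more to reach its cap of 30 — 70 left.
J31 takes 65 more to reach its cap of 80 — 5 left.
J17: +5 (room for 55) → 20. Pool exhausted.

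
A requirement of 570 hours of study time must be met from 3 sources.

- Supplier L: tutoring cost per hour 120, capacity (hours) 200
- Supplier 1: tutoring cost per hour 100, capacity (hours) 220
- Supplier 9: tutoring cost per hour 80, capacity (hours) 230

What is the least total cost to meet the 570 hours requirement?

54800

Fill from the cheapest source first.
Supplier 9 at 80: take all 230 hours — 340 still needed.
Supplier 1 at 100: take all 220 hours — 120 still needed.
Take 120 from Supplier L at 120 to finish.
Cost = 230×80 + 220×100 + 120×120 = 54800.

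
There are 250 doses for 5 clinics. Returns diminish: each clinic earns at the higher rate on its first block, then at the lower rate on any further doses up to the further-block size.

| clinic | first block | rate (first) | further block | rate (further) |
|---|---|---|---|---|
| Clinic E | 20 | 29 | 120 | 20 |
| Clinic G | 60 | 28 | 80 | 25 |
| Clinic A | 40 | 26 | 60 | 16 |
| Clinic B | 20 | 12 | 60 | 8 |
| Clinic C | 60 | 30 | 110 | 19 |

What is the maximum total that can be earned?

Order all 10 blocks by rate: Clinic C/first 30 > Clinic E/first 29 > Clinic G/first 28 > Clinic A/first 26 > Clinic G/second 25 > Clinic E/second 20 > Clinic C/second 19 > Clinic A/second 16 > Clinic B/first 12 > Clinic B/second 8.
Clinic C/first (30): +60 — 190 left.
Clinic E/first (29): +20 — 170 left.
Clinic G first at 28: fill all 60 — 110 left.
Clinic A/first (26): +40 — 70 left.
Clinic G/second: +70 of 80 at 25; pool empty.
Total = 30×60 + 29×20 + 28×60 + 26×40 + 25×70 = 6850.

6850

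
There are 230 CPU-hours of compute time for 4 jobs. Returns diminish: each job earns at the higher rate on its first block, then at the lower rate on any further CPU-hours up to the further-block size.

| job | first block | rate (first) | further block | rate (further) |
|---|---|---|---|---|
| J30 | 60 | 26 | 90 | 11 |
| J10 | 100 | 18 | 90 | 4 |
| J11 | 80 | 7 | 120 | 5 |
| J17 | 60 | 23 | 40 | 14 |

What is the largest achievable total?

Rank every tier by rate: J30/first 26 > J17/first 23 > J10/first 18 > J17/second 14 > J30/second 11 > J11/first 7 > J11/second 5 > J10/second 4.
J30/first (26): +60 → 170 left.
J17 first at 23: fill all 60 → 110 left.
J10 first at 18: fill all 100 → 10 left.
J17 second at 14: only 10 left, fill 10.
Total = 26×60 + 23×60 + 18×100 + 14×10 = 4880.

4880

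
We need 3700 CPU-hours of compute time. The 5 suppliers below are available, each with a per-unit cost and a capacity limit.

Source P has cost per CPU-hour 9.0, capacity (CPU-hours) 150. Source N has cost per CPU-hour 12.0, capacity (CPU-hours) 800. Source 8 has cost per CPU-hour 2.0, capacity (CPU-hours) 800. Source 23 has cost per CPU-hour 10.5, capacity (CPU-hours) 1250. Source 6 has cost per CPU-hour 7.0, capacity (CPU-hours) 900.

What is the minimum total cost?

29575

Fill from the cheapest supplier first.
Source 8 at 2.0: take all 800 CPU-hours → 2900 still needed.
Source 6 (7.0): use full 900 → 2000 CPU-hours to go.
Source P (9.0): use full 150 → 1850 CPU-hours to go.
Take 1250 from Source 23 at 10.5 → need 600 more.
Source N at 12.0: take 600 of its 800 → requirement met.
Cost = 800×2.0 + 900×7.0 + 150×9.0 + 1250×10.5 + 600×12.0 = 29575.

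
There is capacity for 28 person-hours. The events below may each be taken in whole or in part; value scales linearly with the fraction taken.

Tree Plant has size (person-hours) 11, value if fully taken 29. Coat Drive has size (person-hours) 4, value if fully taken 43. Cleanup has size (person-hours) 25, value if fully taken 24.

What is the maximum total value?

84.48

Rank by value-to-size ratio: Coat Drive 43/4≈10.8, Tree Plant 29/11≈2.64, Cleanup 24/25≈0.96.
All 4 person-hours of Coat Drive fit (value 43) ; 24 remain.
Take all of Tree Plant (11 person-hours, value 29) ; 13 person-hours left.
Fill the last 13 person-hours with part of Cleanup: 13/25 of it earns 12.48.
Total value = 84.48.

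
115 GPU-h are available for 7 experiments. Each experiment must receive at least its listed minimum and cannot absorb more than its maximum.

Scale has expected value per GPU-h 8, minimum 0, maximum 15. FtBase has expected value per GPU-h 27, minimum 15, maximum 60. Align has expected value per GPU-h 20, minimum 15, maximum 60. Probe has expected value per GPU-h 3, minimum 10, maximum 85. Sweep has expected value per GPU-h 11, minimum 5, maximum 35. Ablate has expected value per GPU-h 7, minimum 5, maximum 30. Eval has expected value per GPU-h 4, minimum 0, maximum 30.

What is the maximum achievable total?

Meeting every minimum uses 0+15+15+10+5+5+0 = 50 GPU-h, leaving 65.
Highest expected value per GPU-h first: FtBase 27 > Align 20 > Sweep 11 > Scale 8 > Ablate 7 > Eval 4 > Probe 3.
Give FtBase 45 more to hit its cap of 60 ; 20 left.
Align: +20 (room for 45) → 35. Pool exhausted.
Total = 27×60 + 20×35 + 3×10 + 11×5 + 7×5 = 2440.

2440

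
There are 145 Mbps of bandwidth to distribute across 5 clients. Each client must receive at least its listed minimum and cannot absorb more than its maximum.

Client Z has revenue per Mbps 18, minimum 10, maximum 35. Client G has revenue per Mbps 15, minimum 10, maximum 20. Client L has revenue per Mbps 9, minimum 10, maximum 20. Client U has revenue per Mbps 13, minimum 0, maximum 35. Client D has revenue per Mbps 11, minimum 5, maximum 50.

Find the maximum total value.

Meeting every minimum uses 10+10+10+0+5 = 35 Mbps, leaving 110.
Rank by revenue per Mbps: Client Z 18 > Client G 15 > Client U 13 > Client D 11 > Client L 9.
Client Z takes 25 more to reach its cap of 35 — 85 left.
Give Client G 10 more to hit its cap of 20 — 75 left.
Give Client U 35 more to hit its cap of 35 — 40 left.
Client D: +40 (room for 45) → 45. Pool exhausted.
Total = 18×35 + 15×20 + 9×10 + 13×35 + 11×45 = 1970.

1970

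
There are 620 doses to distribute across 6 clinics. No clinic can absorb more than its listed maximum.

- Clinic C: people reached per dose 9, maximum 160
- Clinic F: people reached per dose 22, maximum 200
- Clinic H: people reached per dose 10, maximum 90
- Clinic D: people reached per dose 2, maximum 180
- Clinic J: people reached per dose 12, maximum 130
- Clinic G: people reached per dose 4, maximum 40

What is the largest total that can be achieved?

Highest people reached per dose first: Clinic F 22 > Clinic J 12 > Clinic H 10 > Clinic C 9 > Clinic G 4 > Clinic D 2.
Give Clinic F 200 to hit its cap of 200 ; 420 left.
Clinic J: +130 to 130 (cap) ; 290 left.
Give Clinic H 90 to hit its cap of 90 ; 200 left.
Clinic C takes 160 to reach its cap of 160 ; 40 left.
Clinic G takes 40 to reach its cap of 40 ; 0 left.
Total = 9×160 + 22×200 + 10×90 + 12×130 + 4×40 = 8460.

8460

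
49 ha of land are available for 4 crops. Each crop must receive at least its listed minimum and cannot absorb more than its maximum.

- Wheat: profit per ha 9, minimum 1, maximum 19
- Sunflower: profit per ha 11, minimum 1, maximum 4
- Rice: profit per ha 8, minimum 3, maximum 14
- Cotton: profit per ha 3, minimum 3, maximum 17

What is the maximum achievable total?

363

Meeting every minimum uses 1+1+3+3 = 8 ha, leaving 41.
Rank by profit per ha: Sunflower 11 > Wheat 9 > Rice 8 > Cotton 3.
Sunflower: +3 to 4 (cap) — 38 left.
Give Wheat 18 more to hit its cap of 19 — 20 left.
Rice takes 11 more to reach its cap of 14 — 9 left.
Cotton: +9 (room for 14) → 12. Pool exhausted.
Total = 9×19 + 11×4 + 8×14 + 3×12 = 363.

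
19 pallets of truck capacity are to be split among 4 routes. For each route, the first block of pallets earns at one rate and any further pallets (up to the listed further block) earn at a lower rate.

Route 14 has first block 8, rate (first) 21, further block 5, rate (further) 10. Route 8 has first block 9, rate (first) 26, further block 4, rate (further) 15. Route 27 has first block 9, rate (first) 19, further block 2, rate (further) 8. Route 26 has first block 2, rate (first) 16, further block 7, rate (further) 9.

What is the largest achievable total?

440

Order all 8 blocks by rate: Route 8/first 26 > Route 14/first 21 > Route 27/first 19 > Route 26/first 16 > Route 8/second 15 > Route 14/second 10 > Route 26/second 9 > Route 27/second 8.
Fill Route 8 first block (9 at 26) → 10 left.
Fill Route 14 first block (8 at 21) → 2 left.
2 remain; put them into Route 27 first at 19.
Total = 26×9 + 21×8 + 19×2 = 440.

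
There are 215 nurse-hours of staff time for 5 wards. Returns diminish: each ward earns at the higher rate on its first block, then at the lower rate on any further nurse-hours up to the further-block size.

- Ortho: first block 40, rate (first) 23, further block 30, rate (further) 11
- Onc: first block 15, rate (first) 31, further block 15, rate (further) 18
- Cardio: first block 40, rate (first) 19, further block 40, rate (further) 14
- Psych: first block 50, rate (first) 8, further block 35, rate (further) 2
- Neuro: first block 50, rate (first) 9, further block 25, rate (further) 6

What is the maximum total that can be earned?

3620

Rank every tier by rate: Onc/tier1 31 > Ortho/tier1 23 > Cardio/tier1 19 > Onc/tier2 18 > Cardio/tier2 14 > Ortho/tier2 11 > Neuro/tier1 9 > Psych/tier1 8 > Neuro/tier2 6 > Psych/tier2 2.
Onc tier1 at 31: fill all 15 — 200 left.
Ortho tier1 at 23: fill all 40 — 160 left.
Cardio tier1 at 19: fill all 40 — 120 left.
Onc/tier2 (18): +15 — 105 left.
Cardio tier2 at 14: fill all 40 — 65 left.
Fill Ortho tier2 block (30 at 11) — 35 left.
35 remain; put them into Neuro tier1 at 9.
Total = 31×15 + 23×40 + 19×40 + 18×15 + 14×40 + 11×30 + 9×35 = 3620.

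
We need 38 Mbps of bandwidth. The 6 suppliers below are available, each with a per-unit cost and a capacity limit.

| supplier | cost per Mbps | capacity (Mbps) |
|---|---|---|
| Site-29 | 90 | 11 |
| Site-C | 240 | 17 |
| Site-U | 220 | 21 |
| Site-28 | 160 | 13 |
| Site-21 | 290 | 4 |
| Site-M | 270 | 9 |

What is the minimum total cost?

Use suppliers in increasing cost order.
Take 11 from Site-29 at 90 → need 27 more.
Take 13 from Site-28 at 160 → need 14 more.
Site-U (220): take the remaining 14 → done.
Site-C, Site-M, Site-21: unused.
Cost = 11×90 + 13×160 + 14×220 = 6150.

6150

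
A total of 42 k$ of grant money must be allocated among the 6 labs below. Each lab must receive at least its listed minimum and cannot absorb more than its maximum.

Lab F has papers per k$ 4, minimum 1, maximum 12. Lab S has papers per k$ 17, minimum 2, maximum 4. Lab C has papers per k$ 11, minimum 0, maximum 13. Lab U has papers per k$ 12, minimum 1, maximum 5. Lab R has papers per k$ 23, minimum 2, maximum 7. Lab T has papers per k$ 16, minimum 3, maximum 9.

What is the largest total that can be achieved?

Meeting every minimum uses 1+2+0+1+2+3 = 9 k$, leaving 33.
Rank by papers per k$: Lab R 23 > Lab S 17 > Lab T 16 > Lab U 12 > Lab C 11 > Lab F 4.
Lab R takes 5 more to reach its cap of 7 — 28 left.
Lab S: +2 to 4 (cap) — 26 left.
Give Lab T 6 more to hit its cap of 9 — 20 left.
Lab U: +4 to 5 (cap) — 16 left.
Give Lab C 13 more to hit its cap of 13 — 3 left.
Only 3 left; Lab F takes them to reach 4.
Total = 4×4 + 17×4 + 11×13 + 12×5 + 23×7 + 16×9 = 592.

592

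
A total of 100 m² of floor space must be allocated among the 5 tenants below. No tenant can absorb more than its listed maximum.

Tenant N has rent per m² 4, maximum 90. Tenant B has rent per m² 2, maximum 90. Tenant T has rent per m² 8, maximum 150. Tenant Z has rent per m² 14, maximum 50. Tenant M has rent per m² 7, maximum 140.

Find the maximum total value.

Highest rent per m² first: Tenant Z 14 > Tenant T 8 > Tenant M 7 > Tenant N 4 > Tenant B 2.
Tenant Z takes 50 to reach its cap of 50 → 50 left.
Only 50 left; Tenant T takes them to reach 50.
Total = 8×50 + 14×50 = 1100.

1100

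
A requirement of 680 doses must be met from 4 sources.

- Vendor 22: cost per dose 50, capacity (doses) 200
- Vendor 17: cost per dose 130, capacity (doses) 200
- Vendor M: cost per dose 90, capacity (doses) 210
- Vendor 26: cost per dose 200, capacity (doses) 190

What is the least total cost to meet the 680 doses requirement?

68900

Use sources in increasing cost order.
Vendor 22 at 50: take all 200 doses → 480 still needed.
Vendor M at 90: take all 210 doses → 270 still needed.
Take 200 from Vendor 17 at 130 → need 70 more.
Vendor 26 (200): take the remaining 70 → done.
Cost = 200×50 + 210×90 + 200×130 + 70×200 = 68900.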